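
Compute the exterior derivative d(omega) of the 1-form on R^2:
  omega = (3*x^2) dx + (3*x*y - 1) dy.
d(omega) = (3*y) dx ∧ dy

For a 1-form omega = sum_i f_i dx_i, the exterior derivative is
  d(omega) = sum_{i < j} (∂f_j/∂x_i - ∂f_i/∂x_j) dx_i ∧ dx_j.
  coefficient of dx ∧ dy: ∂f_2/∂x - ∂f_1/∂y = ∂(3*x*y - 1)/∂x - ∂(3*x^2)/∂y = 3*y
Assembling: d(omega) = (3*y) dx ∧ dy.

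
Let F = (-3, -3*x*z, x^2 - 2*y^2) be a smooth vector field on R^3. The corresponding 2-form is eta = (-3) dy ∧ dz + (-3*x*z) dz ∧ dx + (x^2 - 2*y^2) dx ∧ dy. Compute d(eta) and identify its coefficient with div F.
d(eta) = (0) dx ∧ dy ∧ dz; div F = 0

For a 2-form in R^3 of the form above, applying d gives a 3-form with coefficient ∂P/∂x + ∂Q/∂y + ∂R/∂z:
  ∂P/∂x = 0
  ∂Q/∂y = 0
  ∂R/∂z = 0
Sum = 0, which is exactly div F.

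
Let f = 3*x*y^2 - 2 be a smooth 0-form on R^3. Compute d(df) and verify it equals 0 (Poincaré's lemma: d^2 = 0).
d(df) = 0

Step 1: df = sum_i (∂f/∂x_i) dx_i = (3*y^2) dx + (6*x*y) dy + (0) dz.
Step 2: Apply d again. Using the 1-form formula, the coefficient of dx ∧ dy in d(df) is ∂^2 f/∂x ∂y - ∂^2 f/∂y ∂x = (6*y) - (6*y) = 0 (equality of mixed partials for smooth f).
Similarly for dx ∧ dz and dy ∧ dz — all coefficients vanish. So d(df) = 0.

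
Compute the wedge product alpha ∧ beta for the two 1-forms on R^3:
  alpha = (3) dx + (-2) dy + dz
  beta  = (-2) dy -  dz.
alpha ∧ beta = (-6) dx ∧ dy + (-3) dx ∧ dz + (4) dy ∧ dz

Distribute the wedge, using dx_i ∧ dx_j = -dx_j ∧ dx_i and dx_i ∧ dx_i = 0. For each pair (i, j) with i < j, the coefficient of dx_i ∧ dx_j in alpha ∧ beta is (alpha_i * beta_j - alpha_j * beta_i). Collecting: alpha ∧ beta = (-6) dx ∧ dy + (-3) dx ∧ dz + (4) dy ∧ dz.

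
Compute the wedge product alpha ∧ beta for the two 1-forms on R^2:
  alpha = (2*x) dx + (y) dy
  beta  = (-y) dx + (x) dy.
alpha ∧ beta = (2*x^2 + y^2) dx ∧ dy

Distribute the wedge, using dx_i ∧ dx_j = -dx_j ∧ dx_i and dx_i ∧ dx_i = 0. For each pair (i, j) with i < j, the coefficient of dx_i ∧ dx_j in alpha ∧ beta is (alpha_i * beta_j - alpha_j * beta_i). Collecting: alpha ∧ beta = (2*x^2 + y^2) dx ∧ dy.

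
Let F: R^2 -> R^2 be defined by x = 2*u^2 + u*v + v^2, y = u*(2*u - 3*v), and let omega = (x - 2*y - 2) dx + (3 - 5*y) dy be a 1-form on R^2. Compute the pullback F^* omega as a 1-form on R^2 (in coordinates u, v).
F^* omega = (-48*u^3 + 116*u^2*v - 34*u*v^2 + 4*u + v^3 - 11*v) du + (28*u^3 - 42*u^2*v + 15*u*v^2 - 11*u + 2*v^3 - 4*v) dv

Using F^*(f dg) = (f ∘ F) d(g ∘ F), substitute each coordinate x_i by F_i(u, v) in f_i, and replace dx_i by d F_i = (∂F_i/∂u) du + (∂F_i/∂v) dv.
  For the x component: f_1(F) = -2*u^2 + 7*u*v + v^2 - 2; d F_1 = (4*u + v) du + (u + 2*v) dv
  For the y component: f_2(F) = -10*u^2 + 15*u*v + 3; d F_2 = (4*u - 3*v) du + (-3*u) dv
Combining and collecting du, dv coefficients:
  coeff of du: -48*u^3 + 116*u^2*v - 34*u*v^2 + 4*u + v^3 - 11*v
  coeff of dv: 28*u^3 - 42*u^2*v + 15*u*v^2 - 11*u + 2*v^3 - 4*v
F^* omega = (-48*u^3 + 116*u^2*v - 34*u*v^2 + 4*u + v^3 - 11*v) du + (28*u^3 - 42*u^2*v + 15*u*v^2 - 11*u + 2*v^3 - 4*v) dv.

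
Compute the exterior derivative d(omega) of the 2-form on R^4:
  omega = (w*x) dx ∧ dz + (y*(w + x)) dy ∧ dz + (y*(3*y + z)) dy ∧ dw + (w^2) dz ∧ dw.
d(omega) = (x) dx ∧ dz ∧ dw + (y) dx ∧ dy ∧ dz

For a 2-form omega = sum_{i<j} g_{ij} dx_i ∧ dx_j, the exterior derivative is
  d(omega) = sum_{i<j} d(g_{ij}) ∧ dx_i ∧ dx_j = sum_{i<j, k} (∂g_{ij}/∂x_k) dx_k ∧ dx_i ∧ dx_j.
Expand each term, using dx_k ∧ dx_i ∧ dx_j = sgn(permutation) dx_{(a)} ∧ dx_{(b)} ∧ dx_{(c)} with (a < b < c) sorted:
  d(w*x) includes (∂/∂w)(w*x) dw = (x) dw, which multiplied by dx ∧ dz gives (x) dx ∧ dz ∧ dw
  d(y*(w + x)) includes (∂/∂x)(y*(w + x)) dx = (y) dx, which multiplied by dy ∧ dz gives (y) dx ∧ dy ∧ dz
  d(y*(w + x)) includes (∂/∂w)(y*(w + x)) dw = (y) dw, which multiplied by dy ∧ dz gives (y) dy ∧ dz ∧ dw
  d(y*(3*y + z)) includes (∂/∂z)(y*(3*y + z)) dz = (y) dz, which multiplied by dy ∧ dw gives (-y) dy ∧ dz ∧ dw
Collecting like 3-forms: d(omega) = (x) dx ∧ dz ∧ dw + (y) dx ∧ dy ∧ dz.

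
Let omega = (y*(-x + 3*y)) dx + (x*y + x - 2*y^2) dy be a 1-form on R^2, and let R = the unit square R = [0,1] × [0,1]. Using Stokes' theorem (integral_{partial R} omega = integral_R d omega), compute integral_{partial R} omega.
integral_(partial R) omega = -1

Stokes: integral_partial_R omega = integral_R d omega with d omega = (∂Q/∂x - ∂P/∂y) dx ∧ dy.
  ∂Q/∂x = y + 1
  ∂P/∂y = -x + 6*y
  integrand = ∂Q/∂x - ∂P/∂y = x - 5*y + 1.
Integrating over R: integral_0^1 integral_0^1 (x - 5*y + 1) dx dy = -1.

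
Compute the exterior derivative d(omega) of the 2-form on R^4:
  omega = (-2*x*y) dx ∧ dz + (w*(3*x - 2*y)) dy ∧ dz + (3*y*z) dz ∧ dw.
d(omega) = (3*w + 2*x) dx ∧ dy ∧ dz + (3*x - 2*y + 3*z) dy ∧ dz ∧ dw

For a 2-form omega = sum_{i<j} g_{ij} dx_i ∧ dx_j, the exterior derivative is
  d(omega) = sum_{i<j} d(g_{ij}) ∧ dx_i ∧ dx_j = sum_{i<j, k} (∂g_{ij}/∂x_k) dx_k ∧ dx_i ∧ dx_j.
Expand each term, using dx_k ∧ dx_i ∧ dx_j = sgn(permutation) dx_{(a)} ∧ dx_{(b)} ∧ dx_{(c)} with (a < b < c) sorted:
  d(-2*x*y) includes (∂/∂y)(-2*x*y) dy = (-2*x) dy, which multiplied by dx ∧ dz gives (2*x) dx ∧ dy ∧ dz
  d(w*(3*x - 2*y)) includes (∂/∂x)(w*(3*x - 2*y)) dx = (3*w) dx, which multiplied by dy ∧ dz gives (3*w) dx ∧ dy ∧ dz
  d(w*(3*x - 2*y)) includes (∂/∂w)(w*(3*x - 2*y)) dw = (3*x - 2*y) dw, which multiplied by dy ∧ dz gives (3*x - 2*y) dy ∧ dz ∧ dw
  d(3*y*z) includes (∂/∂y)(3*y*z) dy = (3*z) dy, which multiplied by dz ∧ dw gives (3*z) dy ∧ dz ∧ dw
Collecting like 3-forms: d(omega) = (3*w + 2*x) dx ∧ dy ∧ dz + (3*x - 2*y + 3*z) dy ∧ dz ∧ dw.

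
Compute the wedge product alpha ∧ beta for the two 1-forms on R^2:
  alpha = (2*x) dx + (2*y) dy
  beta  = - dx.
alpha ∧ beta = (2*y) dx ∧ dy

Distribute the wedge, using dx_i ∧ dx_j = -dx_j ∧ dx_i and dx_i ∧ dx_i = 0. For each pair (i, j) with i < j, the coefficient of dx_i ∧ dx_j in alpha ∧ beta is (alpha_i * beta_j - alpha_j * beta_i). Collecting: alpha ∧ beta = (2*y) dx ∧ dy.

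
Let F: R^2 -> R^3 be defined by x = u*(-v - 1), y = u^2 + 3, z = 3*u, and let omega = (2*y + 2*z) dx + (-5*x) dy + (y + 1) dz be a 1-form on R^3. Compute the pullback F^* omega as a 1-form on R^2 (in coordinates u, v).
F^* omega = (8*u^2*v + 11*u^2 - 6*u*v - 6*u - 6*v + 6) du + (2*u*(-u^2 - 3*u - 3)) dv

Using F^*(f dg) = (f ∘ F) d(g ∘ F), substitute each coordinate x_i by F_i(u, v) in f_i, and replace dx_i by d F_i = (∂F_i/∂u) du + (∂F_i/∂v) dv.
  For the x component: f_1(F) = 2*u^2 + 6*u + 6; d F_1 = (-v - 1) du + (-u) dv
  For the y component: f_2(F) = 5*u*(v + 1); d F_2 = (2*u) du + (0) dv
  For the z component: f_3(F) = u^2 + 4; d F_3 = (3) du + (0) dv
Combining and collecting du, dv coefficients:
  coeff of du: 8*u^2*v + 11*u^2 - 6*u*v - 6*u - 6*v + 6
  coeff of dv: 2*u*(-u^2 - 3*u - 3)
F^* omega = (8*u^2*v + 11*u^2 - 6*u*v - 6*u - 6*v + 6) du + (2*u*(-u^2 - 3*u - 3)) dv.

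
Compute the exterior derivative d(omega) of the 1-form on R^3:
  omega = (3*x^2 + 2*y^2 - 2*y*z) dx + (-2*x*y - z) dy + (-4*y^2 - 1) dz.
d(omega) = (-6*y + 2*z) dx ∧ dy + (2*y) dx ∧ dz + (1 - 8*y) dy ∧ dz

For a 1-form omega = sum_i f_i dx_i, the exterior derivative is
  d(omega) = sum_{i < j} (∂f_j/∂x_i - ∂f_i/∂x_j) dx_i ∧ dx_j.
  coefficient of dx ∧ dy: ∂f_2/∂x - ∂f_1/∂y = ∂(-2*x*y - z)/∂x - ∂(3*x^2 + 2*y^2 - 2*y*z)/∂y = -6*y + 2*z
  coefficient of dx ∧ dz: ∂f_3/∂x - ∂f_1/∂z = ∂(-4*y^2 - 1)/∂x - ∂(3*x^2 + 2*y^2 - 2*y*z)/∂z = 2*y
  coefficient of dy ∧ dz: ∂f_3/∂y - ∂f_2/∂z = ∂(-4*y^2 - 1)/∂y - ∂(-2*x*y - z)/∂z = 1 - 8*y
Assembling: d(omega) = (-6*y + 2*z) dx ∧ dy + (2*y) dx ∧ dz + (1 - 8*y) dy ∧ dz.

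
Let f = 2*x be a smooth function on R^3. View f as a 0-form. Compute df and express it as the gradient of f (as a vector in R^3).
df = (2) dx + (0) dy + (0) dz; grad f = (2, 0, 0)

For a 0-form f, d f = (∂f/∂x) dx + (∂f/∂y) dy + (∂f/∂z) dz. The components of the vector representation are exactly the entries of grad f in Cartesian coordinates:
  ∂f/∂x = 2
  ∂f/∂y = 0
  ∂f/∂z = 0.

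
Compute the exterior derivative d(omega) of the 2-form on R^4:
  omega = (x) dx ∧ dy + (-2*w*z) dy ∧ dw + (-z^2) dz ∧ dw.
d(omega) = (2*w) dy ∧ dz ∧ dw

For a 2-form omega = sum_{i<j} g_{ij} dx_i ∧ dx_j, the exterior derivative is
  d(omega) = sum_{i<j} d(g_{ij}) ∧ dx_i ∧ dx_j = sum_{i<j, k} (∂g_{ij}/∂x_k) dx_k ∧ dx_i ∧ dx_j.
Expand each term, using dx_k ∧ dx_i ∧ dx_j = sgn(permutation) dx_{(a)} ∧ dx_{(b)} ∧ dx_{(c)} with (a < b < c) sorted:
  d(-2*w*z) includes (∂/∂z)(-2*w*z) dz = (-2*w) dz, which multiplied by dy ∧ dw gives (2*w) dy ∧ dz ∧ dw
Collecting like 3-forms: d(omega) = (2*w) dy ∧ dz ∧ dw.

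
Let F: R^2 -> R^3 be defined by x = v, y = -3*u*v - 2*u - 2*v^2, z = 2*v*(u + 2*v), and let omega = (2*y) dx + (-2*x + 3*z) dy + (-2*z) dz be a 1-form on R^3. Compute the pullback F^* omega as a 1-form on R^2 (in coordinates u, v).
F^* omega = (2*v*(-13*u*v - 6*u - 26*v^2 - 9*v + 2)) du + (-26*u^2*v - 108*u*v^2 - 4*u - 112*v^3 + 4*v^2) dv

Using F^*(f dg) = (f ∘ F) d(g ∘ F), substitute each coordinate x_i by F_i(u, v) in f_i, and replace dx_i by d F_i = (∂F_i/∂u) du + (∂F_i/∂v) dv.
  For the x component: f_1(F) = -6*u*v - 4*u - 4*v^2; d F_1 = (0) du + (1) dv
  For the y component: f_2(F) = 2*v*(3*u + 6*v - 1); d F_2 = (-3*v - 2) du + (-3*u - 4*v) dv
  For the z component: f_3(F) = 4*v*(-u - 2*v); d F_3 = (2*v) du + (2*u + 8*v) dv
Combining and collecting du, dv coefficients:
  coeff of du: 2*v*(-13*u*v - 6*u - 26*v^2 - 9*v + 2)
  coeff of dv: -26*u^2*v - 108*u*v^2 - 4*u - 112*v^3 + 4*v^2
F^* omega = (2*v*(-13*u*v - 6*u - 26*v^2 - 9*v + 2)) du + (-26*u^2*v - 108*u*v^2 - 4*u - 112*v^3 + 4*v^2) dv.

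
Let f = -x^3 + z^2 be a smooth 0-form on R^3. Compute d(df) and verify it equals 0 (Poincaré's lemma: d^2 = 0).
d(df) = 0

Step 1: df = sum_i (∂f/∂x_i) dx_i = (-3*x^2) dx + (0) dy + (2*z) dz.
Step 2: Apply d again. Using the 1-form formula, the coefficient of dx ∧ dy in d(df) is ∂^2 f/∂x ∂y - ∂^2 f/∂y ∂x = (0) - (0) = 0 (equality of mixed partials for smooth f).
Similarly for dx ∧ dz and dy ∧ dz — all coefficients vanish. So d(df) = 0.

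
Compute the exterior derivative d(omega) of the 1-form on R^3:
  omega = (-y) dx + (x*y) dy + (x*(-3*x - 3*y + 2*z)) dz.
d(omega) = (y + 1) dx ∧ dy + (-6*x - 3*y + 2*z) dx ∧ dz + (-3*x) dy ∧ dz

For a 1-form omega = sum_i f_i dx_i, the exterior derivative is
  d(omega) = sum_{i < j} (∂f_j/∂x_i - ∂f_i/∂x_j) dx_i ∧ dx_j.
  coefficient of dx ∧ dy: ∂f_2/∂x - ∂f_1/∂y = ∂(x*y)/∂x - ∂(-y)/∂y = y + 1
  coefficient of dx ∧ dz: ∂f_3/∂x - ∂f_1/∂z = ∂(x*(-3*x - 3*y + 2*z))/∂x - ∂(-y)/∂z = -6*x - 3*y + 2*z
  coefficient of dy ∧ dz: ∂f_3/∂y - ∂f_2/∂z = ∂(x*(-3*x - 3*y + 2*z))/∂y - ∂(x*y)/∂z = -3*x
Assembling: d(omega) = (y + 1) dx ∧ dy + (-6*x - 3*y + 2*z) dx ∧ dz + (-3*x) dy ∧ dz.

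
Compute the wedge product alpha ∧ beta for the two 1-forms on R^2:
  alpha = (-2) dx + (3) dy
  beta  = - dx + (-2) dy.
alpha ∧ beta = (7) dx ∧ dy

Distribute the wedge, using dx_i ∧ dx_j = -dx_j ∧ dx_i and dx_i ∧ dx_i = 0. For each pair (i, j) with i < j, the coefficient of dx_i ∧ dx_j in alpha ∧ beta is (alpha_i * beta_j - alpha_j * beta_i). Collecting: alpha ∧ beta = (7) dx ∧ dy.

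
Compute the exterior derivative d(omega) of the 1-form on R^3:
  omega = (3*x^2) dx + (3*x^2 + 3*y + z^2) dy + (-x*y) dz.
d(omega) = (6*x) dx ∧ dy + (-y) dx ∧ dz + (-x - 2*z) dy ∧ dz

For a 1-form omega = sum_i f_i dx_i, the exterior derivative is
  d(omega) = sum_{i < j} (∂f_j/∂x_i - ∂f_i/∂x_j) dx_i ∧ dx_j.
  coefficient of dx ∧ dy: ∂f_2/∂x - ∂f_1/∂y = ∂(3*x^2 + 3*y + z^2)/∂x - ∂(3*x^2)/∂y = 6*x
  coefficient of dx ∧ dz: ∂f_3/∂x - ∂f_1/∂z = ∂(-x*y)/∂x - ∂(3*x^2)/∂z = -y
  coefficient of dy ∧ dz: ∂f_3/∂y - ∂f_2/∂z = ∂(-x*y)/∂y - ∂(3*x^2 + 3*y + z^2)/∂z = -x - 2*z
Assembling: d(omega) = (6*x) dx ∧ dy + (-y) dx ∧ dz + (-x - 2*z) dy ∧ dz.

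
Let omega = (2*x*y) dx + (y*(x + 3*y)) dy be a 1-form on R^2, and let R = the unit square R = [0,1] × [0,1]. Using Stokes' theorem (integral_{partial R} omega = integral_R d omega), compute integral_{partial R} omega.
integral_(partial R) omega = -1/2

Stokes: integral_partial_R omega = integral_R d omega with d omega = (∂Q/∂x - ∂P/∂y) dx ∧ dy.
  ∂Q/∂x = y
  ∂P/∂y = 2*x
  integrand = ∂Q/∂x - ∂P/∂y = -2*x + y.
Integrating over R: integral_0^1 integral_0^1 (-2*x + y) dx dy = -1/2.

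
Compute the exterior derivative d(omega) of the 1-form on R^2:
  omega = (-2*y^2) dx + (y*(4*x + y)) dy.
d(omega) = (8*y) dx ∧ dy

For a 1-form omega = sum_i f_i dx_i, the exterior derivative is
  d(omega) = sum_{i < j} (∂f_j/∂x_i - ∂f_i/∂x_j) dx_i ∧ dx_j.
  coefficient of dx ∧ dy: ∂f_2/∂x - ∂f_1/∂y = ∂(y*(4*x + y))/∂x - ∂(-2*y^2)/∂y = 8*y
Assembling: d(omega) = (8*y) dx ∧ dy.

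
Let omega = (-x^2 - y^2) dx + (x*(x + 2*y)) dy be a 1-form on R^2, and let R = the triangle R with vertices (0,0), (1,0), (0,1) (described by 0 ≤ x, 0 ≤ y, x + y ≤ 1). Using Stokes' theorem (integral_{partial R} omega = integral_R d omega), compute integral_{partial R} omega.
integral_(partial R) omega = 1

Stokes: integral_partial_R omega = integral_R d omega with d omega = (∂Q/∂x - ∂P/∂y) dx ∧ dy.
  ∂Q/∂x = 2*x + 2*y
  ∂P/∂y = -2*y
  integrand = ∂Q/∂x - ∂P/∂y = 2*x + 4*y.
Integrating over R: integral_0^1 integral_0^{1-x} (2*x + 4*y) dy dx = 1.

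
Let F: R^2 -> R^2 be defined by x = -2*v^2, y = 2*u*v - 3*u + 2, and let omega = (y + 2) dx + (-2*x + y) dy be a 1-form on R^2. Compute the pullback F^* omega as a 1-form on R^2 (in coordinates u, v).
F^* omega = (4*u*v^2 - 12*u*v + 9*u + 8*v^3 - 12*v^2 + 4*v - 6) du + (4*u^2*v - 6*u^2 + 12*u*v + 4*u - 16*v) dv

Using F^*(f dg) = (f ∘ F) d(g ∘ F), substitute each coordinate x_i by F_i(u, v) in f_i, and replace dx_i by d F_i = (∂F_i/∂u) du + (∂F_i/∂v) dv.
  For the x component: f_1(F) = 2*u*v - 3*u + 4; d F_1 = (0) du + (-4*v) dv
  For the y component: f_2(F) = 2*u*v - 3*u + 4*v^2 + 2; d F_2 = (2*v - 3) du + (2*u) dv
Combining and collecting du, dv coefficients:
  coeff of du: 4*u*v^2 - 12*u*v + 9*u + 8*v^3 - 12*v^2 + 4*v - 6
  coeff of dv: 4*u^2*v - 6*u^2 + 12*u*v + 4*u - 16*v
F^* omega = (4*u*v^2 - 12*u*v + 9*u + 8*v^3 - 12*v^2 + 4*v - 6) du + (4*u^2*v - 6*u^2 + 12*u*v + 4*u - 16*v) dv.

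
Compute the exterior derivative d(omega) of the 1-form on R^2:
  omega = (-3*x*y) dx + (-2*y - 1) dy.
d(omega) = (3*x) dx ∧ dy

For a 1-form omega = sum_i f_i dx_i, the exterior derivative is
  d(omega) = sum_{i < j} (∂f_j/∂x_i - ∂f_i/∂x_j) dx_i ∧ dx_j.
  coefficient of dx ∧ dy: ∂f_2/∂x - ∂f_1/∂y = ∂(-2*y - 1)/∂x - ∂(-3*x*y)/∂y = 3*x
Assembling: d(omega) = (3*x) dx ∧ dy.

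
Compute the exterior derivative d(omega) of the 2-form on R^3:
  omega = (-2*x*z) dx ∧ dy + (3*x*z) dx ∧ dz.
d(omega) = (-2*x) dx ∧ dy ∧ dz

For a 2-form omega = sum_{i<j} g_{ij} dx_i ∧ dx_j, the exterior derivative is
  d(omega) = sum_{i<j} d(g_{ij}) ∧ dx_i ∧ dx_j = sum_{i<j, k} (∂g_{ij}/∂x_k) dx_k ∧ dx_i ∧ dx_j.
Expand each term, using dx_k ∧ dx_i ∧ dx_j = sgn(permutation) dx_{(a)} ∧ dx_{(b)} ∧ dx_{(c)} with (a < b < c) sorted:
  d(-2*x*z) includes (∂/∂z)(-2*x*z) dz = (-2*x) dz, which multiplied by dx ∧ dy gives (-2*x) dx ∧ dy ∧ dz
Collecting like 3-forms: d(omega) = (-2*x) dx ∧ dy ∧ dz.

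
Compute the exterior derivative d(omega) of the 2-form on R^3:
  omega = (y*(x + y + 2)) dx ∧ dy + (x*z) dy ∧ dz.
d(omega) = (z) dx ∧ dy ∧ dz

For a 2-form omega = sum_{i<j} g_{ij} dx_i ∧ dx_j, the exterior derivative is
  d(omega) = sum_{i<j} d(g_{ij}) ∧ dx_i ∧ dx_j = sum_{i<j, k} (∂g_{ij}/∂x_k) dx_k ∧ dx_i ∧ dx_j.
Expand each term, using dx_k ∧ dx_i ∧ dx_j = sgn(permutation) dx_{(a)} ∧ dx_{(b)} ∧ dx_{(c)} with (a < b < c) sorted:
  d(x*z) includes (∂/∂x)(x*z) dx = (z) dx, which multiplied by dy ∧ dz gives (z) dx ∧ dy ∧ dz
Collecting like 3-forms: d(omega) = (z) dx ∧ dy ∧ dz.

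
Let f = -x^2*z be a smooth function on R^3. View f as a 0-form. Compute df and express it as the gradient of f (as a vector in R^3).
df = (-2*x*z) dx + (0) dy + (-x^2) dz; grad f = (-2*x*z, 0, -x^2)

For a 0-form f, d f = (∂f/∂x) dx + (∂f/∂y) dy + (∂f/∂z) dz. The components of the vector representation are exactly the entries of grad f in Cartesian coordinates:
  ∂f/∂x = -2*x*z
  ∂f/∂y = 0
  ∂f/∂z = -x^2.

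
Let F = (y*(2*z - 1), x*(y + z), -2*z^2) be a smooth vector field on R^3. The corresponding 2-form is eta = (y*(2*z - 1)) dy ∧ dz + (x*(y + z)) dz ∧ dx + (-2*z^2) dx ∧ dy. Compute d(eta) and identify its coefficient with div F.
d(eta) = (x - 4*z) dx ∧ dy ∧ dz; div F = x - 4*z

For a 2-form in R^3 of the form above, applying d gives a 3-form with coefficient ∂P/∂x + ∂Q/∂y + ∂R/∂z:
  ∂P/∂x = 0
  ∂Q/∂y = x
  ∂R/∂z = -4*z
Sum = x - 4*z, which is exactly div F.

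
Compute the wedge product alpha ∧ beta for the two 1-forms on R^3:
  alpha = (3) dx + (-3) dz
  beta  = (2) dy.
alpha ∧ beta = (6) dx ∧ dy + (6) dy ∧ dz

Distribute the wedge, using dx_i ∧ dx_j = -dx_j ∧ dx_i and dx_i ∧ dx_i = 0. For each pair (i, j) with i < j, the coefficient of dx_i ∧ dx_j in alpha ∧ beta is (alpha_i * beta_j - alpha_j * beta_i). Collecting: alpha ∧ beta = (6) dx ∧ dy + (6) dy ∧ dz.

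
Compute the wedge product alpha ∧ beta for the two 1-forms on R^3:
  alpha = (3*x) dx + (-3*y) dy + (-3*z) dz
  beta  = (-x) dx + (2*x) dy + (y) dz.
alpha ∧ beta = (3*x*(2*x - y)) dx ∧ dy + (3*x*(y - z)) dx ∧ dz + (6*x*z - 3*y^2) dy ∧ dz

Distribute the wedge, using dx_i ∧ dx_j = -dx_j ∧ dx_i and dx_i ∧ dx_i = 0. For each pair (i, j) with i < j, the coefficient of dx_i ∧ dx_j in alpha ∧ beta is (alpha_i * beta_j - alpha_j * beta_i). Collecting: alpha ∧ beta = (3*x*(2*x - y)) dx ∧ dy + (3*x*(y - z)) dx ∧ dz + (6*x*z - 3*y^2) dy ∧ dz.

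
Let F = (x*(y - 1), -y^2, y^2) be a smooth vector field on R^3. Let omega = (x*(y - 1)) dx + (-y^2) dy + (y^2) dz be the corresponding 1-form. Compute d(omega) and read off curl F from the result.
d(omega) = (2*y) dy ∧ dz + (0) dz ∧ dx + (-x) dx ∧ dy; curl F = (2*y, 0, -x)

d omega = sum_{i<j} (∂f_j/∂x_i - ∂f_i/∂x_j) dx_i ∧ dx_j. Under the identification (dy ∧ dz, dz ∧ dx, dx ∧ dy) ↔ (e_x, e_y, e_z), the coefficients are exactly the components of curl F. Compute:
  ∂R/∂y - ∂Q/∂z = (2*y) - (0) = 2*y
  ∂P/∂z - ∂R/∂x = (0) - (0) = 0
  ∂Q/∂x - ∂P/∂y = (0) - (x) = -x.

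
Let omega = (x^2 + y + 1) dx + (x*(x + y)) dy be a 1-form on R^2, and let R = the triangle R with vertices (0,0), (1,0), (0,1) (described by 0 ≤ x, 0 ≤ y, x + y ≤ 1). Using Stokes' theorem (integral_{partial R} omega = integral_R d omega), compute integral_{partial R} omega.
integral_(partial R) omega = 0

Stokes: integral_partial_R omega = integral_R d omega with d omega = (∂Q/∂x - ∂P/∂y) dx ∧ dy.
  ∂Q/∂x = 2*x + y
  ∂P/∂y = 1
  integrand = ∂Q/∂x - ∂P/∂y = 2*x + y - 1.
Integrating over R: integral_0^1 integral_0^{1-x} (2*x + y - 1) dy dx = 0.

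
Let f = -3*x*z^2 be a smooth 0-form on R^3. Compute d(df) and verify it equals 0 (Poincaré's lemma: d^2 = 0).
d(df) = 0

Step 1: df = sum_i (∂f/∂x_i) dx_i = (-3*z^2) dx + (0) dy + (-6*x*z) dz.
Step 2: Apply d again. Using the 1-form formula, the coefficient of dx ∧ dy in d(df) is ∂^2 f/∂x ∂y - ∂^2 f/∂y ∂x = (0) - (0) = 0 (equality of mixed partials for smooth f).
Similarly for dx ∧ dz and dy ∧ dz — all coefficients vanish. So d(df) = 0.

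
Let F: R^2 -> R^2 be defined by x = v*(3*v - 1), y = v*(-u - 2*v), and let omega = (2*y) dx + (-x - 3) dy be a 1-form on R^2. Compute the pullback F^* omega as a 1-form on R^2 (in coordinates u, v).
F^* omega = (v*(3*v^2 - v + 3)) du + (-9*u*v^2 + u*v + 3*u - 12*v^3 + 12*v) dv

Using F^*(f dg) = (f ∘ F) d(g ∘ F), substitute each coordinate x_i by F_i(u, v) in f_i, and replace dx_i by d F_i = (∂F_i/∂u) du + (∂F_i/∂v) dv.
  For the x component: f_1(F) = 2*v*(-u - 2*v); d F_1 = (0) du + (6*v - 1) dv
  For the y component: f_2(F) = -3*v^2 + v - 3; d F_2 = (-v) du + (-u - 4*v) dv
Combining and collecting du, dv coefficients:
  coeff of du: v*(3*v^2 - v + 3)
  coeff of dv: -9*u*v^2 + u*v + 3*u - 12*v^3 + 12*v
F^* omega = (v*(3*v^2 - v + 3)) du + (-9*u*v^2 + u*v + 3*u - 12*v^3 + 12*v) dv.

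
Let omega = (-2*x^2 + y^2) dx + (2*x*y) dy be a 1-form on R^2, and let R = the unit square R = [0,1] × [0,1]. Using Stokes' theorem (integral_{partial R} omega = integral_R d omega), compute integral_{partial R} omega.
integral_(partial R) omega = 0

Stokes: integral_partial_R omega = integral_R d omega with d omega = (∂Q/∂x - ∂P/∂y) dx ∧ dy.
  ∂Q/∂x = 2*y
  ∂P/∂y = 2*y
  integrand = ∂Q/∂x - ∂P/∂y = 0.
Integrating over R: integral_0^1 integral_0^1 (0) dx dy = 0.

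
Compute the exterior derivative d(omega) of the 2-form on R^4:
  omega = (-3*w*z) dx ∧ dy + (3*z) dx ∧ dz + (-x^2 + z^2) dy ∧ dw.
d(omega) = (-3*w) dx ∧ dy ∧ dz + (-2*x - 3*z) dx ∧ dy ∧ dw + (-2*z) dy ∧ dz ∧ dw

For a 2-form omega = sum_{i<j} g_{ij} dx_i ∧ dx_j, the exterior derivative is
  d(omega) = sum_{i<j} d(g_{ij}) ∧ dx_i ∧ dx_j = sum_{i<j, k} (∂g_{ij}/∂x_k) dx_k ∧ dx_i ∧ dx_j.
Expand each term, using dx_k ∧ dx_i ∧ dx_j = sgn(permutation) dx_{(a)} ∧ dx_{(b)} ∧ dx_{(c)} with (a < b < c) sorted:
  d(-3*w*z) includes (∂/∂z)(-3*w*z) dz = (-3*w) dz, which multiplied by dx ∧ dy gives (-3*w) dx ∧ dy ∧ dz
  d(-3*w*z) includes (∂/∂w)(-3*w*z) dw = (-3*z) dw, which multiplied by dx ∧ dy gives (-3*z) dx ∧ dy ∧ dw
  d(-x^2 + z^2) includes (∂/∂x)(-x^2 + z^2) dx = (-2*x) dx, which multiplied by dy ∧ dw gives (-2*x) dx ∧ dy ∧ dw
  d(-x^2 + z^2) includes (∂/∂z)(-x^2 + z^2) dz = (2*z) dz, which multiplied by dy ∧ dw gives (-2*z) dy ∧ dz ∧ dw
Collecting like 3-forms: d(omega) = (-3*w) dx ∧ dy ∧ dz + (-2*x - 3*z) dx ∧ dy ∧ dw + (-2*z) dy ∧ dz ∧ dw.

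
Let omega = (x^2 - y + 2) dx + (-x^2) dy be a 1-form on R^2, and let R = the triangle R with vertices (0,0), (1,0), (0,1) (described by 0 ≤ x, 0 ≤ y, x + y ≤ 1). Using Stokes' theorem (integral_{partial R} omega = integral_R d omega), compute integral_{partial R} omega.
integral_(partial R) omega = 1/6

Stokes: integral_partial_R omega = integral_R d omega with d omega = (∂Q/∂x - ∂P/∂y) dx ∧ dy.
  ∂Q/∂x = -2*x
  ∂P/∂y = -1
  integrand = ∂Q/∂x - ∂P/∂y = 1 - 2*x.
Integrating over R: integral_0^1 integral_0^{1-x} (1 - 2*x) dy dx = 1/6.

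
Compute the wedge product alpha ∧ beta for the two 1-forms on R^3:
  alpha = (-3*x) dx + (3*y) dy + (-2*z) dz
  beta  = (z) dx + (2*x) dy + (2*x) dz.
alpha ∧ beta = (-6*x^2 - 3*y*z) dx ∧ dy + (-6*x^2 + 2*z^2) dx ∧ dz + (2*x*(3*y + 2*z)) dy ∧ dz

Distribute the wedge, using dx_i ∧ dx_j = -dx_j ∧ dx_i and dx_i ∧ dx_i = 0. For each pair (i, j) with i < j, the coefficient of dx_i ∧ dx_j in alpha ∧ beta is (alpha_i * beta_j - alpha_j * beta_i). Collecting: alpha ∧ beta = (-6*x^2 - 3*y*z) dx ∧ dy + (-6*x^2 + 2*z^2) dx ∧ dz + (2*x*(3*y + 2*z)) dy ∧ dz.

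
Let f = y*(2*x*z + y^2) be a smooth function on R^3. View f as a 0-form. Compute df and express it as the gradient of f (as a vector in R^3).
df = (2*y*z) dx + (2*x*z + 3*y^2) dy + (2*x*y) dz; grad f = (2*y*z, 2*x*z + 3*y^2, 2*x*y)

For a 0-form f, d f = (∂f/∂x) dx + (∂f/∂y) dy + (∂f/∂z) dz. The components of the vector representation are exactly the entries of grad f in Cartesian coordinates:
  ∂f/∂x = 2*y*z
  ∂f/∂y = 2*x*z + 3*y^2
  ∂f/∂z = 2*x*y.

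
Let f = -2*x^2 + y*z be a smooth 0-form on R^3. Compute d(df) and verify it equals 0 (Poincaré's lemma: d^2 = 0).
d(df) = 0

Step 1: df = sum_i (∂f/∂x_i) dx_i = (-4*x) dx + (z) dy + (y) dz.
Step 2: Apply d again. Using the 1-form formula, the coefficient of dx ∧ dy in d(df) is ∂^2 f/∂x ∂y - ∂^2 f/∂y ∂x = (0) - (0) = 0 (equality of mixed partials for smooth f).
Similarly for dx ∧ dz and dy ∧ dz — all coefficients vanish. So d(df) = 0.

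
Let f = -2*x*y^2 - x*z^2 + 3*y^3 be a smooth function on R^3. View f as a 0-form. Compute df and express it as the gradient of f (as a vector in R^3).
df = (-2*y^2 - z^2) dx + (y*(-4*x + 9*y)) dy + (-2*x*z) dz; grad f = (-2*y^2 - z^2, y*(-4*x + 9*y), -2*x*z)

For a 0-form f, d f = (∂f/∂x) dx + (∂f/∂y) dy + (∂f/∂z) dz. The components of the vector representation are exactly the entries of grad f in Cartesian coordinates:
  ∂f/∂x = -2*y^2 - z^2
  ∂f/∂y = y*(-4*x + 9*y)
  ∂f/∂z = -2*x*z.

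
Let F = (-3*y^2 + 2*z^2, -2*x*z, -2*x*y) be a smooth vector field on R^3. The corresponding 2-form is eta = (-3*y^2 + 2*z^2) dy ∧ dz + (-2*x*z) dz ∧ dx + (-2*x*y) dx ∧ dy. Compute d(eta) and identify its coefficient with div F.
d(eta) = (0) dx ∧ dy ∧ dz; div F = 0

For a 2-form in R^3 of the form above, applying d gives a 3-form with coefficient ∂P/∂x + ∂Q/∂y + ∂R/∂z:
  ∂P/∂x = 0
  ∂Q/∂y = 0
  ∂R/∂z = 0
Sum = 0, which is exactly div F.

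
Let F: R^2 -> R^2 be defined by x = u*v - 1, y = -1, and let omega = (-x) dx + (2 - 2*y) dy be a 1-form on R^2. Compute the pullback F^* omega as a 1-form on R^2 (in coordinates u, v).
F^* omega = (v*(-u*v + 1)) du + (u*(-u*v + 1)) dv

Using F^*(f dg) = (f ∘ F) d(g ∘ F), substitute each coordinate x_i by F_i(u, v) in f_i, and replace dx_i by d F_i = (∂F_i/∂u) du + (∂F_i/∂v) dv.
  For the x component: f_1(F) = -u*v + 1; d F_1 = (v) du + (u) dv
  For the y component: f_2(F) = 4; d F_2 = (0) du + (0) dv
Combining and collecting du, dv coefficients:
  coeff of du: v*(-u*v + 1)
  coeff of dv: u*(-u*v + 1)
F^* omega = (v*(-u*v + 1)) du + (u*(-u*v + 1)) dv.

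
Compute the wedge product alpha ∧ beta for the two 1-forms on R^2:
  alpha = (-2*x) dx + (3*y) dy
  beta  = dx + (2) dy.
alpha ∧ beta = (-4*x - 3*y) dx ∧ dy

Distribute the wedge, using dx_i ∧ dx_j = -dx_j ∧ dx_i and dx_i ∧ dx_i = 0. For each pair (i, j) with i < j, the coefficient of dx_i ∧ dx_j in alpha ∧ beta is (alpha_i * beta_j - alpha_j * beta_i). Collecting: alpha ∧ beta = (-4*x - 3*y) dx ∧ dy.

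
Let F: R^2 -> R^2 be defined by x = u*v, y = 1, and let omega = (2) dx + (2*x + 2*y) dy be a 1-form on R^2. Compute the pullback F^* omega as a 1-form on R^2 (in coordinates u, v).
F^* omega = (2*v) du + (2*u) dv

Using F^*(f dg) = (f ∘ F) d(g ∘ F), substitute each coordinate x_i by F_i(u, v) in f_i, and replace dx_i by d F_i = (∂F_i/∂u) du + (∂F_i/∂v) dv.
  For the x component: f_1(F) = 2; d F_1 = (v) du + (u) dv
  For the y component: f_2(F) = 2*u*v + 2; d F_2 = (0) du + (0) dv
Combining and collecting du, dv coefficients:
  coeff of du: 2*v
  coeff of dv: 2*u
F^* omega = (2*v) du + (2*u) dv.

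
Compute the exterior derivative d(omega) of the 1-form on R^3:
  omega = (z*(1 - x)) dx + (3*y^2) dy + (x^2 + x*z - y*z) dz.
d(omega) = (3*x + z - 1) dx ∧ dz + (-z) dy ∧ dz

For a 1-form omega = sum_i f_i dx_i, the exterior derivative is
  d(omega) = sum_{i < j} (∂f_j/∂x_i - ∂f_i/∂x_j) dx_i ∧ dx_j.
  coefficient of dx ∧ dz: ∂f_3/∂x - ∂f_1/∂z = ∂(x^2 + x*z - y*z)/∂x - ∂(z*(1 - x))/∂z = 3*x + z - 1
  coefficient of dy ∧ dz: ∂f_3/∂y - ∂f_2/∂z = ∂(x^2 + x*z - y*z)/∂y - ∂(3*y^2)/∂z = -z
Assembling: d(omega) = (3*x + z - 1) dx ∧ dz + (-z) dy ∧ dz.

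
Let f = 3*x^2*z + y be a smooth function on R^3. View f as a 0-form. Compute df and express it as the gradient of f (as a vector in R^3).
df = (6*x*z) dx + (1) dy + (3*x^2) dz; grad f = (6*x*z, 1, 3*x^2)

For a 0-form f, d f = (∂f/∂x) dx + (∂f/∂y) dy + (∂f/∂z) dz. The components of the vector representation are exactly the entries of grad f in Cartesian coordinates:
  ∂f/∂x = 6*x*z
  ∂f/∂y = 1
  ∂f/∂z = 3*x^2.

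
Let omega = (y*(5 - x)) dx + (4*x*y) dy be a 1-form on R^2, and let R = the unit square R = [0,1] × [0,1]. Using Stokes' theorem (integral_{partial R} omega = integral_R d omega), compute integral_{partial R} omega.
integral_(partial R) omega = -5/2

Stokes: integral_partial_R omega = integral_R d omega with d omega = (∂Q/∂x - ∂P/∂y) dx ∧ dy.
  ∂Q/∂x = 4*y
  ∂P/∂y = 5 - x
  integrand = ∂Q/∂x - ∂P/∂y = x + 4*y - 5.
Integrating over R: integral_0^1 integral_0^1 (x + 4*y - 5) dx dy = -5/2.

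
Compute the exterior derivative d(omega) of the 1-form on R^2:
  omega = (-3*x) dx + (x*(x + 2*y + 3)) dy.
d(omega) = (2*x + 2*y + 3) dx ∧ dy

For a 1-form omega = sum_i f_i dx_i, the exterior derivative is
  d(omega) = sum_{i < j} (∂f_j/∂x_i - ∂f_i/∂x_j) dx_i ∧ dx_j.
  coefficient of dx ∧ dy: ∂f_2/∂x - ∂f_1/∂y = ∂(x*(x + 2*y + 3))/∂x - ∂(-3*x)/∂y = 2*x + 2*y + 3
Assembling: d(omega) = (2*x + 2*y + 3) dx ∧ dy.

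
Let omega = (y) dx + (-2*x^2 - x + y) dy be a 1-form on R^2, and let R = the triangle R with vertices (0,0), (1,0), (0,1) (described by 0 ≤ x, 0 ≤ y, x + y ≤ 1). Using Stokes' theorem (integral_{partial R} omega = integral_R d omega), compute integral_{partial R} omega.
integral_(partial R) omega = -5/3

Stokes: integral_partial_R omega = integral_R d omega with d omega = (∂Q/∂x - ∂P/∂y) dx ∧ dy.
  ∂Q/∂x = -4*x - 1
  ∂P/∂y = 1
  integrand = ∂Q/∂x - ∂P/∂y = -4*x - 2.
Integrating over R: integral_0^1 integral_0^{1-x} (-4*x - 2) dy dx = -5/3.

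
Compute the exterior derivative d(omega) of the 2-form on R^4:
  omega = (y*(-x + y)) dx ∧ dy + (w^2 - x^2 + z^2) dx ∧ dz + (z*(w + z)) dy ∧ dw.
d(omega) = (2*w) dx ∧ dz ∧ dw + (-w - 2*z) dy ∧ dz ∧ dw

For a 2-form omega = sum_{i<j} g_{ij} dx_i ∧ dx_j, the exterior derivative is
  d(omega) = sum_{i<j} d(g_{ij}) ∧ dx_i ∧ dx_j = sum_{i<j, k} (∂g_{ij}/∂x_k) dx_k ∧ dx_i ∧ dx_j.
Expand each term, using dx_k ∧ dx_i ∧ dx_j = sgn(permutation) dx_{(a)} ∧ dx_{(b)} ∧ dx_{(c)} with (a < b < c) sorted:
  d(w^2 - x^2 + z^2) includes (∂/∂w)(w^2 - x^2 + z^2) dw = (2*w) dw, which multiplied by dx ∧ dz gives (2*w) dx ∧ dz ∧ dw
  d(z*(w + z)) includes (∂/∂z)(z*(w + z)) dz = (w + 2*z) dz, which multiplied by dy ∧ dw gives (-w - 2*z) dy ∧ dz ∧ dw
Collecting like 3-forms: d(omega) = (2*w) dx ∧ dz ∧ dw + (-w - 2*z) dy ∧ dz ∧ dw.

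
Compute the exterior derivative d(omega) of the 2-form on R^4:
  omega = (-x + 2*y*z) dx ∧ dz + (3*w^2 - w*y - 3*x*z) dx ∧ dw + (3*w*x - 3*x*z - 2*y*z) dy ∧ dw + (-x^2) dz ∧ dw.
d(omega) = (-2*z) dx ∧ dy ∧ dz + (4*w - 3*z) dx ∧ dy ∧ dw + (x) dx ∧ dz ∧ dw + (3*x + 2*y) dy ∧ dz ∧ dw

For a 2-form omega = sum_{i<j} g_{ij} dx_i ∧ dx_j, the exterior derivative is
  d(omega) = sum_{i<j} d(g_{ij}) ∧ dx_i ∧ dx_j = sum_{i<j, k} (∂g_{ij}/∂x_k) dx_k ∧ dx_i ∧ dx_j.
Expand each term, using dx_k ∧ dx_i ∧ dx_j = sgn(permutation) dx_{(a)} ∧ dx_{(b)} ∧ dx_{(c)} with (a < b < c) sorted:
  d(-x + 2*y*z) includes (∂/∂y)(-x + 2*y*z) dy = (2*z) dy, which multiplied by dx ∧ dz gives (-2*z) dx ∧ dy ∧ dz
  d(3*w^2 - w*y - 3*x*z) includes (∂/∂y)(3*w^2 - w*y - 3*x*z) dy = (-w) dy, which multiplied by dx ∧ dw gives (w) dx ∧ dy ∧ dw
  d(3*w^2 - w*y - 3*x*z) includes (∂/∂z)(3*w^2 - w*y - 3*x*z) dz = (-3*x) dz, which multiplied by dx ∧ dw gives (3*x) dx ∧ dz ∧ dw
  d(3*w*x - 3*x*z - 2*y*z) includes (∂/∂x)(3*w*x - 3*x*z - 2*y*z) dx = (3*w - 3*z) dx, which multiplied by dy ∧ dw gives (3*w - 3*z) dx ∧ dy ∧ dw
  d(3*w*x - 3*x*z - 2*y*z) includes (∂/∂z)(3*w*x - 3*x*z - 2*y*z) dz = (-3*x - 2*y) dz, which multiplied by dy ∧ dw gives (3*x + 2*y) dy ∧ dz ∧ dw
  d(-x^2) includes (∂/∂x)(-x^2) dx = (-2*x) dx, which multiplied by dz ∧ dw gives (-2*x) dx ∧ dz ∧ dw
Collecting like 3-forms: d(omega) = (-2*z) dx ∧ dy ∧ dz + (4*w - 3*z) dx ∧ dy ∧ dw + (x) dx ∧ dz ∧ dw + (3*x + 2*y) dy ∧ dz ∧ dw.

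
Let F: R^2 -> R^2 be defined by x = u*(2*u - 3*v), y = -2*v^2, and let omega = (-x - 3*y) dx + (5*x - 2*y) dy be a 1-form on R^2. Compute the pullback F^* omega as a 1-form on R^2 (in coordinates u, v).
F^* omega = (-8*u^3 + 18*u^2*v + 15*u*v^2 - 18*v^3) du + (6*u^3 - 49*u^2*v + 42*u*v^2 - 16*v^3) dv

Using F^*(f dg) = (f ∘ F) d(g ∘ F), substitute each coordinate x_i by F_i(u, v) in f_i, and replace dx_i by d F_i = (∂F_i/∂u) du + (∂F_i/∂v) dv.
  For the x component: f_1(F) = -2*u^2 + 3*u*v + 6*v^2; d F_1 = (4*u - 3*v) du + (-3*u) dv
  For the y component: f_2(F) = 10*u^2 - 15*u*v + 4*v^2; d F_2 = (0) du + (-4*v) dv
Combining and collecting du, dv coefficients:
  coeff of du: -8*u^3 + 18*u^2*v + 15*u*v^2 - 18*v^3
  coeff of dv: 6*u^3 - 49*u^2*v + 42*u*v^2 - 16*v^3
F^* omega = (-8*u^3 + 18*u^2*v + 15*u*v^2 - 18*v^3) du + (6*u^3 - 49*u^2*v + 42*u*v^2 - 16*v^3) dv.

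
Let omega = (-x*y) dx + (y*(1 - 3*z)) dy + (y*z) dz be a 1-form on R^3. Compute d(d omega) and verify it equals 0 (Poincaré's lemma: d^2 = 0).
d(d omega) = 0

Step 1: d omega = sum_{i<j} (∂f_j/∂x_i - ∂f_i/∂x_j) dx_i ∧ dx_j:
  coeff of dx ∧ dy: x
  coeff of dx ∧ dz: 0
  coeff of dy ∧ dz: 3*y + z
Step 2: Apply d again to each 2-form coefficient. The only possible 3-form in R^3 is dx ∧ dy ∧ dz, with coefficient
  ∂(coeff of dy∧dz)/∂x - ∂(coeff of dx∧dz)/∂y + ∂(coeff of dx∧dy)/∂z
  = ∂/∂x (3*y + z) - ∂/∂y (0) + ∂/∂z (x).
Each of these terms simplifies to sums of mixed partials that cancel in pairs. The result is 0 (by equality of mixed partials for smooth functions — Schwarz / Clairaut).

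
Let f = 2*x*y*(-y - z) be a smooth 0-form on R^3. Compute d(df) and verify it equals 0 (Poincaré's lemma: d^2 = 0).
d(df) = 0

Step 1: df = sum_i (∂f/∂x_i) dx_i = (2*y*(-y - z)) dx + (2*x*(-2*y - z)) dy + (-2*x*y) dz.
Step 2: Apply d again. Using the 1-form formula, the coefficient of dx ∧ dy in d(df) is ∂^2 f/∂x ∂y - ∂^2 f/∂y ∂x = (-4*y - 2*z) - (-4*y - 2*z) = 0 (equality of mixed partials for smooth f).
Similarly for dx ∧ dz and dy ∧ dz — all coefficients vanish. So d(df) = 0.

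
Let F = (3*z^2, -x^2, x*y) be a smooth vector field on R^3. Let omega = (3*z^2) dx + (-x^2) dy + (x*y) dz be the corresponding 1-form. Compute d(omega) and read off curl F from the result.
d(omega) = (x) dy ∧ dz + (-y + 6*z) dz ∧ dx + (-2*x) dx ∧ dy; curl F = (x, -y + 6*z, -2*x)

d omega = sum_{i<j} (∂f_j/∂x_i - ∂f_i/∂x_j) dx_i ∧ dx_j. Under the identification (dy ∧ dz, dz ∧ dx, dx ∧ dy) ↔ (e_x, e_y, e_z), the coefficients are exactly the components of curl F. Compute:
  ∂R/∂y - ∂Q/∂z = (x) - (0) = x
  ∂P/∂z - ∂R/∂x = (6*z) - (y) = -y + 6*z
  ∂Q/∂x - ∂P/∂y = (-2*x) - (0) = -2*x.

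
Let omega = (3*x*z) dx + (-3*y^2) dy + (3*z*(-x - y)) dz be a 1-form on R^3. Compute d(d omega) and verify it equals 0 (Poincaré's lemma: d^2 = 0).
d(d omega) = 0

Step 1: d omega = sum_{i<j} (∂f_j/∂x_i - ∂f_i/∂x_j) dx_i ∧ dx_j:
  coeff of dx ∧ dy: 0
  coeff of dx ∧ dz: -3*x - 3*z
  coeff of dy ∧ dz: -3*z
Step 2: Apply d again to each 2-form coefficient. The only possible 3-form in R^3 is dx ∧ dy ∧ dz, with coefficient
  ∂(coeff of dy∧dz)/∂x - ∂(coeff of dx∧dz)/∂y + ∂(coeff of dx∧dy)/∂z
  = ∂/∂x (-3*z) - ∂/∂y (-3*x - 3*z) + ∂/∂z (0).
Each of these terms simplifies to sums of mixed partials that cancel in pairs. The result is 0 (by equality of mixed partials for smooth functions — Schwarz / Clairaut).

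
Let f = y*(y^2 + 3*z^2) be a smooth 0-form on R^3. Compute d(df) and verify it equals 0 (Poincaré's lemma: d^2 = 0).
d(df) = 0

Step 1: df = sum_i (∂f/∂x_i) dx_i = (0) dx + (3*y^2 + 3*z^2) dy + (6*y*z) dz.
Step 2: Apply d again. Using the 1-form formula, the coefficient of dx ∧ dy in d(df) is ∂^2 f/∂x ∂y - ∂^2 f/∂y ∂x = (0) - (0) = 0 (equality of mixed partials for smooth f).
Similarly for dx ∧ dz and dy ∧ dz — all coefficients vanish. So d(df) = 0.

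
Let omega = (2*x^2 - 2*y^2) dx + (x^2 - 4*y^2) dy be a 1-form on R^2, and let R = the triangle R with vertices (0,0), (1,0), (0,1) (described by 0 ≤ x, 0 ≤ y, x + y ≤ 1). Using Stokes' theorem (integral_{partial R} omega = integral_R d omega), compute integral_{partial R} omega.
integral_(partial R) omega = 1

Stokes: integral_partial_R omega = integral_R d omega with d omega = (∂Q/∂x - ∂P/∂y) dx ∧ dy.
  ∂Q/∂x = 2*x
  ∂P/∂y = -4*y
  integrand = ∂Q/∂x - ∂P/∂y = 2*x + 4*y.
Integrating over R: integral_0^1 integral_0^{1-x} (2*x + 4*y) dy dx = 1.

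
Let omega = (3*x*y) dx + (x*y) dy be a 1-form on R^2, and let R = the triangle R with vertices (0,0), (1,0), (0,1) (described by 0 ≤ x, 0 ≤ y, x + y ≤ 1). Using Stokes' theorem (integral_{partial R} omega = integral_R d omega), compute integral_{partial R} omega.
integral_(partial R) omega = -1/3

Stokes: integral_partial_R omega = integral_R d omega with d omega = (∂Q/∂x - ∂P/∂y) dx ∧ dy.
  ∂Q/∂x = y
  ∂P/∂y = 3*x
  integrand = ∂Q/∂x - ∂P/∂y = -3*x + y.
Integrating over R: integral_0^1 integral_0^{1-x} (-3*x + y) dy dx = -1/3.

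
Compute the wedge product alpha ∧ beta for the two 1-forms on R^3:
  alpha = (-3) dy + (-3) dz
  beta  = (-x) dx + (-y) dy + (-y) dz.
alpha ∧ beta = (-3*x) dx ∧ dy + (-3*x) dx ∧ dz

Distribute the wedge, using dx_i ∧ dx_j = -dx_j ∧ dx_i and dx_i ∧ dx_i = 0. For each pair (i, j) with i < j, the coefficient of dx_i ∧ dx_j in alpha ∧ beta is (alpha_i * beta_j - alpha_j * beta_i). Collecting: alpha ∧ beta = (-3*x) dx ∧ dy + (-3*x) dx ∧ dz.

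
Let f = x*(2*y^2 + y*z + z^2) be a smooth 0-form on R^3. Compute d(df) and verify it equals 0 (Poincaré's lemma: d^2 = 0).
d(df) = 0

Step 1: df = sum_i (∂f/∂x_i) dx_i = (2*y^2 + y*z + z^2) dx + (x*(4*y + z)) dy + (x*(y + 2*z)) dz.
Step 2: Apply d again. Using the 1-form formula, the coefficient of dx ∧ dy in d(df) is ∂^2 f/∂x ∂y - ∂^2 f/∂y ∂x = (4*y + z) - (4*y + z) = 0 (equality of mixed partials for smooth f).
Similarly for dx ∧ dz and dy ∧ dz — all coefficients vanish. So d(df) = 0.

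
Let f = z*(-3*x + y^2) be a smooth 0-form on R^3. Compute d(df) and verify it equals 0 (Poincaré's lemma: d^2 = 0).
d(df) = 0

Step 1: df = sum_i (∂f/∂x_i) dx_i = (-3*z) dx + (2*y*z) dy + (-3*x + y^2) dz.
Step 2: Apply d again. Using the 1-form formula, the coefficient of dx ∧ dy in d(df) is ∂^2 f/∂x ∂y - ∂^2 f/∂y ∂x = (0) - (0) = 0 (equality of mixed partials for smooth f).
Similarly for dx ∧ dz and dy ∧ dz — all coefficients vanish. So d(df) = 0.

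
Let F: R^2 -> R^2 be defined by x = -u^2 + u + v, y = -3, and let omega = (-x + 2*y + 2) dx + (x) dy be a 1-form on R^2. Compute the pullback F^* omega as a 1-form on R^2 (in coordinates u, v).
F^* omega = (-2*u^3 + 3*u^2 + 2*u*v + 7*u - v - 4) du + (u^2 - u - v - 4) dv

Using F^*(f dg) = (f ∘ F) d(g ∘ F), substitute each coordinate x_i by F_i(u, v) in f_i, and replace dx_i by d F_i = (∂F_i/∂u) du + (∂F_i/∂v) dv.
  For the x component: f_1(F) = u^2 - u - v - 4; d F_1 = (1 - 2*u) du + (1) dv
  For the y component: f_2(F) = -u^2 + u + v; d F_2 = (0) du + (0) dv
Combining and collecting du, dv coefficients:
  coeff of du: -2*u^3 + 3*u^2 + 2*u*v + 7*u - v - 4
  coeff of dv: u^2 - u - v - 4
F^* omega = (-2*u^3 + 3*u^2 + 2*u*v + 7*u - v - 4) du + (u^2 - u - v - 4) dv.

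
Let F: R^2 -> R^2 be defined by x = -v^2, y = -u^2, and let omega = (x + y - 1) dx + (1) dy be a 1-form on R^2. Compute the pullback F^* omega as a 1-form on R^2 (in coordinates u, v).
F^* omega = (-2*u) du + (2*v*(u^2 + v^2 + 1)) dv

Using F^*(f dg) = (f ∘ F) d(g ∘ F), substitute each coordinate x_i by F_i(u, v) in f_i, and replace dx_i by d F_i = (∂F_i/∂u) du + (∂F_i/∂v) dv.
  For the x component: f_1(F) = -u^2 - v^2 - 1; d F_1 = (0) du + (-2*v) dv
  For the y component: f_2(F) = 1; d F_2 = (-2*u) du + (0) dv
Combining and collecting du, dv coefficients:
  coeff of du: -2*u
  coeff of dv: 2*v*(u^2 + v^2 + 1)
F^* omega = (-2*u) du + (2*v*(u^2 + v^2 + 1)) dv.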